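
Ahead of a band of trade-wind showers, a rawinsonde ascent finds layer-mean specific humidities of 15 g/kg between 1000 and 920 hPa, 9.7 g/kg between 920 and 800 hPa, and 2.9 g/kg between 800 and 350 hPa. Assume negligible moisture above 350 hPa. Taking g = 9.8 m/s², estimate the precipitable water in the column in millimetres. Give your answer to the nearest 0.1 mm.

PW ≈ 37.4 mm

Precipitable water is the column-integrated vapour mass per unit area: PW = (1/g) Σ q̄ Δp, with q in kg/kg and Δp in Pa (1 kg/m² of water = 1 mm).
Layer 1000–920 hPa: Δp = 80 hPa = 8000 Pa, q̄ = 0.015 kg/kg → 0.015 × 8000 / 9.8 = 12.24 mm
Layer 920–800 hPa: Δp = 120 hPa = 12000 Pa, q̄ = 0.0097 kg/kg → 0.0097 × 12000 / 9.8 = 11.88 mm
Layer 800–350 hPa: Δp = 450 hPa = 45000 Pa, q̄ = 0.0029 kg/kg → 0.0029 × 45000 / 9.8 = 13.32 mm
PW = 12.24 + 11.88 + 13.32 = 37.44 ≈ 37.4 mm.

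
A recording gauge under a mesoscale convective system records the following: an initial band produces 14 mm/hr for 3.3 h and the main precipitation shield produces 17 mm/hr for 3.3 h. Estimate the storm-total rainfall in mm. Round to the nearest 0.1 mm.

Total = Σ Rᵢ Δtᵢ = 14 × 3.3 + 17 × 3.3
      = 46.2 + 56.1 = 102.3 mm.

total ≈ 102.3 mm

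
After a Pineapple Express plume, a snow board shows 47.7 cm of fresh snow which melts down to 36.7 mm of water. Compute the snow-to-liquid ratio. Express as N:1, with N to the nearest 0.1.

ratio ≈ 13.0

Ratio = snow depth / SWE = 477 mm / 36.7 mm = 13.0, i.e. 13.0:1.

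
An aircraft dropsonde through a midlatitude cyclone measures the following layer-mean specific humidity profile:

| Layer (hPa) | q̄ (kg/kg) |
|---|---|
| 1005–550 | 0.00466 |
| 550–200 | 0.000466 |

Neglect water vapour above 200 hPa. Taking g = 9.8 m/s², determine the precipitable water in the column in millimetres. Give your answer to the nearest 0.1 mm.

Precipitable water is the column-integrated vapour mass per unit area: PW = (1/g) Σ q̄ Δp, with q in kg/kg and Δp in Pa (1 kg/m² of water = 1 mm).
Layer 1005–550 hPa: Δp = 455 hPa = 45500 Pa, q̄ = 0.00466 kg/kg → 0.00466 × 45500 / 9.8 = 21.64 mm
Layer 550–200 hPa: Δp = 350 hPa = 35000 Pa, q̄ = 0.000466 kg/kg → 0.000466 × 35000 / 9.8 = 1.66 mm
PW = 21.64 + 1.66 = 23.30 ≈ 23.3 mm.

PW ≈ 23.3 mm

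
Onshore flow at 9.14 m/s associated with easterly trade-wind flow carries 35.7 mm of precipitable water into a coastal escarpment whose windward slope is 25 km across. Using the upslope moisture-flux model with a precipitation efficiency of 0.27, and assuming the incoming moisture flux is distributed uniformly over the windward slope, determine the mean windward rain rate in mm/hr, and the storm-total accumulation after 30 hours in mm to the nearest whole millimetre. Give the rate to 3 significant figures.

Incoming column moisture flux per unit ridge length: F = V × PW = 9.14 × 35.7 = 326.298 mm·m/s.
Spread over the 25 km slope with efficiency ε = 0.27: R = ε·F/W = 0.27 × 326.298 / 25000 m = 3.524e-03 mm/s.
R = 3.524e-03 × 3600 = 12.7 mm/hr.
Over 30 h: total = 12.7 × 30 = 381 mm.

R ≈ 12.7 mm/hr; total ≈ 381 mm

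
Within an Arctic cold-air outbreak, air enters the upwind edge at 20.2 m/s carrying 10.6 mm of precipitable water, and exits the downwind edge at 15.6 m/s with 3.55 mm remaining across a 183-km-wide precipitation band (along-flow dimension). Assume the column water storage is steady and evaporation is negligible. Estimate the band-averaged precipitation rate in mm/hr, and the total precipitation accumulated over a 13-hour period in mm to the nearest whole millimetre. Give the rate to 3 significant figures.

Column moisture flux per unit crosswind length is F = V × PW.
Inflow: F_in = 20.2 × 10.6 = 214.12 mm·m/s
Outflow: F_out = 15.6 × 3.55 = 55.38 mm·m/s
Steady-state rate R = (F_in − F_out)/L = (214.12 − 55.38) / 183000 m = 8.674e-04 mm/s.
R = 8.674e-04 × 3600 = 3.12 mm/hr.
Over 13 h: total = 3.12 × 13 = 40.56 ≈ 41 mm.

R ≈ 3.12 mm/hr; total ≈ 41 mm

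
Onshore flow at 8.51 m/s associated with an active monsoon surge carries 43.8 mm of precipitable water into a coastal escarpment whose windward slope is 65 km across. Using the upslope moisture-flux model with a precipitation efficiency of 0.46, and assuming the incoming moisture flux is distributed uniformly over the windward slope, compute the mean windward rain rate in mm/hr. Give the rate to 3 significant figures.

Incoming column moisture flux per unit ridge length: F = V × PW = 8.51 × 43.8 = 372.738 mm·m/s.
Spread over the 65 km slope with efficiency ε = 0.46: R = ε·F/W = 0.46 × 372.738 / 65000 m = 2.638e-03 mm/s.
R = 2.638e-03 × 3600 = 9.50 mm/hr.

R ≈ 9.50 mm/hr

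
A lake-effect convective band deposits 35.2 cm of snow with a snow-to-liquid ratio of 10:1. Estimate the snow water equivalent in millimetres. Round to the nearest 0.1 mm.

SWE = snow depth / ratio = 35.2 cm / 10 = 3.520 cm = 35.2 mm.

SWE ≈ 35.2 mm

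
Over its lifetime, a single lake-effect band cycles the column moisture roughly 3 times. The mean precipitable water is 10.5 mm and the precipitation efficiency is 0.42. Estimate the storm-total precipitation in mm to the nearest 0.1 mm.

Each cycle deposits ε × PW = 0.42 × 10.5 = 4.41 mm.
Over 3 cycles: 3 × 4.41 = 13.2 mm.

precipitation ≈ 13.2 mm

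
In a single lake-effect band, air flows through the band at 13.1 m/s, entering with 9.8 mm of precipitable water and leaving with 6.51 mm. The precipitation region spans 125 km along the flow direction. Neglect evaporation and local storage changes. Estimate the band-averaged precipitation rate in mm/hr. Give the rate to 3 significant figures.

Column moisture flux per unit crosswind length is F = V × PW.
Inflow: F_in = 13.1 × 9.8 = 128.38 mm·m/s
Outflow: F_out = 13.1 × 6.51 = 85.281 mm·m/s
Steady-state rate R = (F_in − F_out)/L = (128.38 − 85.281) / 125000 m = 3.448e-04 mm/s.
R = 3.448e-04 × 3600 = 1.24 mm/hr.

R ≈ 1.24 mm/hr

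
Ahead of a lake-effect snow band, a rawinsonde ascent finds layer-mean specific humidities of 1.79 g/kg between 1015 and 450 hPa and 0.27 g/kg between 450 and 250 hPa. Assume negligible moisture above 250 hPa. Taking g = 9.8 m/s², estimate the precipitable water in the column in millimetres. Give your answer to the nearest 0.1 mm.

Precipitable water is the column-integrated vapour mass per unit area: PW = (1/g) Σ q̄ Δp, with q in kg/kg and Δp in Pa (1 kg/m² of water = 1 mm).
Layer 1015–450 hPa: Δp = 565 hPa = 56500 Pa, q̄ = 0.00179 kg/kg → 0.00179 × 56500 / 9.8 = 10.32 mm
Layer 450–250 hPa: Δp = 200 hPa = 20000 Pa, q̄ = 0.00027 kg/kg → 0.00027 × 20000 / 9.8 = 0.55 mm
PW = 10.32 + 0.55 = 10.87 ≈ 10.9 mm.

PW ≈ 10.9 mm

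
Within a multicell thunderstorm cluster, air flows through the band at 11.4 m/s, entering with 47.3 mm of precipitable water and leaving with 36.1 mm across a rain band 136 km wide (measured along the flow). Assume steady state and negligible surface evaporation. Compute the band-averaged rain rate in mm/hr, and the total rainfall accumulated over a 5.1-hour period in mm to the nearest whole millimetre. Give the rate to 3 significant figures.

Column moisture flux per unit crosswind length is F = V × PW.
Inflow: F_in = 11.4 × 47.3 = 539.22 mm·m/s
Outflow: F_out = 11.4 × 36.1 = 411.54 mm·m/s
Steady-state rate R = (F_in − F_out)/L = (539.22 − 411.54) / 136000 m = 9.388e-04 mm/s.
R = 9.388e-04 × 3600 = 3.38 mm/hr.
Over 5.1 h: total = 3.38 × 5.1 = 17.238 ≈ 17 mm.

R ≈ 3.38 mm/hr; total ≈ 17 mm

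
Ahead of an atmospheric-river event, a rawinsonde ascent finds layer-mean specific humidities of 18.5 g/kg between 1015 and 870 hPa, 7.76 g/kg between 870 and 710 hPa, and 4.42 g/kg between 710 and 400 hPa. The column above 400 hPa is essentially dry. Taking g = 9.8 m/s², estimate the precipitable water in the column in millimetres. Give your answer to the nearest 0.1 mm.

PW ≈ 54.0 mm

Precipitable water is the column-integrated vapour mass per unit area: PW = (1/g) Σ q̄ Δp, with q in kg/kg and Δp in Pa (1 kg/m² of water = 1 mm).
Layer 1015–870 hPa: Δp = 145 hPa = 14500 Pa, q̄ = 0.0185 kg/kg → 0.0185 × 14500 / 9.8 = 27.37 mm
Layer 870–710 hPa: Δp = 160 hPa = 16000 Pa, q̄ = 0.00776 kg/kg → 0.00776 × 16000 / 9.8 = 12.67 mm
Layer 710–400 hPa: Δp = 310 hPa = 31000 Pa, q̄ = 0.00442 kg/kg → 0.00442 × 31000 / 9.8 = 13.98 mm
PW = 27.37 + 12.67 + 13.98 = 54.02 ≈ 54.0 mm.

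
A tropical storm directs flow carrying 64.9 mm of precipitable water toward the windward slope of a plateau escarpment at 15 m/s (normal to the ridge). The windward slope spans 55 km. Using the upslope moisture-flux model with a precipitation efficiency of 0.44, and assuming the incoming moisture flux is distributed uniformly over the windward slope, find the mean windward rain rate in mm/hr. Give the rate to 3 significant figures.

Incoming column moisture flux per unit ridge length: F = V × PW = 15 × 64.9 = 973.5 mm·m/s.
Spread over the 55 km slope with efficiency ε = 0.44: R = ε·F/W = 0.44 × 973.5 / 55000 m = 7.788e-03 mm/s.
R = 7.788e-03 × 3600 = 28.0 mm/hr.

R ≈ 28.0 mm/hr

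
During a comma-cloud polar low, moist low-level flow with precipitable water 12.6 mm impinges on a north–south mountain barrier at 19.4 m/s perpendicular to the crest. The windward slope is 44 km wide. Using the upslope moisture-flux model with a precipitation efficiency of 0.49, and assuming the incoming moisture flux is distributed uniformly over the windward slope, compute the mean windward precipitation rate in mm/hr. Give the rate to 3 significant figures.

R ≈ 9.80 mm/hr

Incoming column moisture flux per unit ridge length: F = V × PW = 19.4 × 12.6 = 244.44 mm·m/s.
Spread over the 44 km slope with efficiency ε = 0.49: R = ε·F/W = 0.49 × 244.44 / 44000 m = 2.722e-03 mm/s.
R = 2.722e-03 × 3600 = 9.80 mm/hr.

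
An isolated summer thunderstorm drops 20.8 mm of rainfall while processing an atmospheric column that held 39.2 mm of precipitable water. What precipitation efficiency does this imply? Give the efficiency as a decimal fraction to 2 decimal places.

ε ≈ 0.53

ε = rainfall / PW = 20.8 / 39.2 = 0.53.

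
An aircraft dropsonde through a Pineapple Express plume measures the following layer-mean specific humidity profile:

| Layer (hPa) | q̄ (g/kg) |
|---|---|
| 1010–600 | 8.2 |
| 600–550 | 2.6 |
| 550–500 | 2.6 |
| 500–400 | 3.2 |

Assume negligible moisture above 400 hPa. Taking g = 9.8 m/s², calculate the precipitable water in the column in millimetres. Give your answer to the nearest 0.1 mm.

PW ≈ 40.2 mm

Precipitable water is the column-integrated vapour mass per unit area: PW = (1/g) Σ q̄ Δp, with q in kg/kg and Δp in Pa (1 kg/m² of water = 1 mm).
Layer 1010–600 hPa: Δp = 410 hPa = 41000 Pa, q̄ = 0.0082 kg/kg → 0.0082 × 41000 / 9.8 = 34.31 mm
Layer 600–550 hPa: Δp = 50 hPa = 5000 Pa, q̄ = 0.0026 kg/kg → 0.0026 × 5000 / 9.8 = 1.33 mm
Layer 550–500 hPa: Δp = 50 hPa = 5000 Pa, q̄ = 0.0026 kg/kg → 0.0026 × 5000 / 9.8 = 1.33 mm
Layer 500–400 hPa: Δp = 100 hPa = 10000 Pa, q̄ = 0.0032 kg/kg → 0.0032 × 10000 / 9.8 = 3.27 mm
PW = 34.31 + 1.33 + 1.33 + 3.27 = 40.24 ≈ 40.2 mm.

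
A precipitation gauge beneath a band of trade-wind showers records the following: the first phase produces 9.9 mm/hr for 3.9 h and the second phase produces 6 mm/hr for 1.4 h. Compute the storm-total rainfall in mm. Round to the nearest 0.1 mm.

total ≈ 47.0 mm

Total = Σ Rᵢ Δtᵢ = 9.9 × 3.9 + 6 × 1.4
      = 38.61 + 8.4 = 47.0 mm.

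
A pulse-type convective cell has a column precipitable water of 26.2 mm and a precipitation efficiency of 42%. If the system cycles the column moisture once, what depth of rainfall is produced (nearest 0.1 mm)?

Rainfall = ε × PW = 0.42 × 26.2 = 11.0 mm.

rainfall ≈ 11.0 mm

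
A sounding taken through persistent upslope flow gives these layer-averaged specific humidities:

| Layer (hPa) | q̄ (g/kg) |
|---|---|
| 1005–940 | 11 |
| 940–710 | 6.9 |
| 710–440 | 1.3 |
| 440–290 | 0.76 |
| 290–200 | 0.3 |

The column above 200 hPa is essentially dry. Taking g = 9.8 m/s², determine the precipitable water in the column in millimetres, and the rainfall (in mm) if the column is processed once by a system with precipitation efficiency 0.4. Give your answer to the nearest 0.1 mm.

Precipitable water is the column-integrated vapour mass per unit area: PW = (1/g) Σ q̄ Δp, with q in kg/kg and Δp in Pa (1 kg/m² of water = 1 mm).
Layer 1005–940 hPa: Δp = 65 hPa = 6500 Pa, q̄ = 0.011 kg/kg → 0.011 × 6500 / 9.8 = 7.30 mm
Layer 940–710 hPa: Δp = 230 hPa = 23000 Pa, q̄ = 0.0069 kg/kg → 0.0069 × 23000 / 9.8 = 16.19 mm
Layer 710–440 hPa: Δp = 270 hPa = 27000 Pa, q̄ = 0.0013 kg/kg → 0.0013 × 27000 / 9.8 = 3.58 mm
Layer 440–290 hPa: Δp = 150 hPa = 15000 Pa, q̄ = 0.00076 kg/kg → 0.00076 × 15000 / 9.8 = 1.16 mm
Layer 290–200 hPa: Δp = 90 hPa = 9000 Pa, q̄ = 0.0003 kg/kg → 0.0003 × 9000 / 9.8 = 0.28 mm
PW = 7.30 + 16.19 + 3.58 + 1.16 + 0.28 = 28.51 ≈ 28.5 mm.
Rainfall = ε × PW = 0.4 × 28.5 = 11.4 mm.

PW ≈ 28.5 mm; rainfall ≈ 11.4 mm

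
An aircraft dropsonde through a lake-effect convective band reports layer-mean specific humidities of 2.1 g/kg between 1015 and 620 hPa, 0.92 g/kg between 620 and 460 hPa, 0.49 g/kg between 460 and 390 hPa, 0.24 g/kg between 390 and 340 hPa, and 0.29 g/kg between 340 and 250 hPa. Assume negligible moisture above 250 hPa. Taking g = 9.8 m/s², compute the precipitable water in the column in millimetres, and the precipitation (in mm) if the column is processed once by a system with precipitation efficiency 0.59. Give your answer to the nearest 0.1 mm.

PW ≈ 10.7 mm; precipitation ≈ 6.3 mm

Precipitable water is the column-integrated vapour mass per unit area: PW = (1/g) Σ q̄ Δp, with q in kg/kg and Δp in Pa (1 kg/m² of water = 1 mm).
Layer 1015–620 hPa: Δp = 395 hPa = 39500 Pa, q̄ = 0.0021 kg/kg → 0.0021 × 39500 / 9.8 = 8.46 mm
Layer 620–460 hPa: Δp = 160 hPa = 16000 Pa, q̄ = 0.00092 kg/kg → 0.00092 × 16000 / 9.8 = 1.50 mm
Layer 460–390 hPa: Δp = 70 hPa = 7000 Pa, q̄ = 0.00049 kg/kg → 0.00049 × 7000 / 9.8 = 0.35 mm
Layer 390–340 hPa: Δp = 50 hPa = 5000 Pa, q̄ = 0.00024 kg/kg → 0.00024 × 5000 / 9.8 = 0.12 mm
Layer 340–250 hPa: Δp = 90 hPa = 9000 Pa, q̄ = 0.00029 kg/kg → 0.00029 × 9000 / 9.8 = 0.27 mm
PW = 8.46 + 1.50 + 0.35 + 0.12 + 0.27 = 10.70 ≈ 10.7 mm.
Precipitation = ε × PW = 0.59 × 10.7 = 6.3 mm.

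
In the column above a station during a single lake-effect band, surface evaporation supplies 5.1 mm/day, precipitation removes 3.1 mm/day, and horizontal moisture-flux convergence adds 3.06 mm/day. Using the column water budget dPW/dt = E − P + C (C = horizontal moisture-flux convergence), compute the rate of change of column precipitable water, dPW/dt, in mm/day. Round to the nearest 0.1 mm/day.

dPW/dt ≈ 5.1 mm/day

dPW/dt = E − P + C = 5.1 − 3.1 + (3.06) = 5.1 mm/day.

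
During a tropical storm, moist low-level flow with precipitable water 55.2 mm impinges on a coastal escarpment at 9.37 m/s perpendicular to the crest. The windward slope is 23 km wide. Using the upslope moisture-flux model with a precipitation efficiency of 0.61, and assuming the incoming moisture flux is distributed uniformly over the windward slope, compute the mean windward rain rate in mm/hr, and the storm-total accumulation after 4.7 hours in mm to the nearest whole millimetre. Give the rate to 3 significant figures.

Incoming column moisture flux per unit ridge length: F = V × PW = 9.37 × 55.2 = 517.224 mm·m/s.
Spread over the 23 km slope with efficiency ε = 0.61: R = ε·F/W = 0.61 × 517.224 / 23000 m = 1.372e-02 mm/s.
R = 1.372e-02 × 3600 = 49.4 mm/hr.
Over 4.7 h: total = 49.4 × 4.7 = 232.18 ≈ 232 mm.

R ≈ 49.4 mm/hr; total ≈ 232 mm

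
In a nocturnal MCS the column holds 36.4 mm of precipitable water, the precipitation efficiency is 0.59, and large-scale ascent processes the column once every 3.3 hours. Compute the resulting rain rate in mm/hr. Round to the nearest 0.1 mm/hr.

R ≈ 6.5 mm/hr

Each overturning extracts ε × PW = 0.59 × 36.4 = 21.476 mm.
Rate = ε·PW / τ = 21.476 / 3.3 h = 6.5 mm/hr.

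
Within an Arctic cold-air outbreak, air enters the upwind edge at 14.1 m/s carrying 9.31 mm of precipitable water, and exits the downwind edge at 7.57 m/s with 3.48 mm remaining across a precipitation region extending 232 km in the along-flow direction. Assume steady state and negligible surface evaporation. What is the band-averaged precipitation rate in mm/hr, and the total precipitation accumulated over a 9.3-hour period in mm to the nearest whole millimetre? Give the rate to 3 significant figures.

Column moisture flux per unit crosswind length is F = V × PW.
Inflow: F_in = 14.1 × 9.31 = 131.271 mm·m/s
Outflow: F_out = 7.57 × 3.48 = 26.3436 mm·m/s
Steady-state rate R = (F_in − F_out)/L = (131.271 − 26.3436) / 232000 m = 4.523e-04 mm/s.
R = 4.523e-04 × 3600 = 1.63 mm/hr.
Over 9.3 h: total = 1.63 × 9.3 = 15.159 ≈ 15 mm.

R ≈ 1.63 mm/hr; total ≈ 15 mm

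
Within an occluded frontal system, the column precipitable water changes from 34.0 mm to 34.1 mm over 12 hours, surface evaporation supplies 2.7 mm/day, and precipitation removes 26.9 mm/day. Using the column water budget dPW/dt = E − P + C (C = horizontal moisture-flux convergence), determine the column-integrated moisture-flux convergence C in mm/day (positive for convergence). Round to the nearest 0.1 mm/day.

C ≈ 24.4 mm/day

dPW/dt = (34.1 − 34.0) mm / (12/24 day) = +0.200 mm/day.
C = dPW/dt − E + P = (+0.200) − 2.7 + 26.9 = 24.4 mm/day.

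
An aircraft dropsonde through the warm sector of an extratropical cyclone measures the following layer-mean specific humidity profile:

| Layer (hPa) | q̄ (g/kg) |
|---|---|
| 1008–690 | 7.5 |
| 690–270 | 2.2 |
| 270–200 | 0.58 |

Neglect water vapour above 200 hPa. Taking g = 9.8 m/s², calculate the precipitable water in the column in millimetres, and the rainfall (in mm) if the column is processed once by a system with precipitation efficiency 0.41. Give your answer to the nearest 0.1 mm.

PW ≈ 34.2 mm; rainfall ≈ 14.0 mm

Precipitable water is the column-integrated vapour mass per unit area: PW = (1/g) Σ q̄ Δp, with q in kg/kg and Δp in Pa (1 kg/m² of water = 1 mm).
Layer 1008–690 hPa: Δp = 318 hPa = 31800 Pa, q̄ = 0.0075 kg/kg → 0.0075 × 31800 / 9.8 = 24.34 mm
Layer 690–270 hPa: Δp = 420 hPa = 42000 Pa, q̄ = 0.0022 kg/kg → 0.0022 × 42000 / 9.8 = 9.43 mm
Layer 270–200 hPa: Δp = 70 hPa = 7000 Pa, q̄ = 0.00058 kg/kg → 0.00058 × 7000 / 9.8 = 0.41 mm
PW = 24.34 + 9.43 + 0.41 = 34.18 ≈ 34.2 mm.
Rainfall = ε × PW = 0.41 × 34.2 = 14.0 mm.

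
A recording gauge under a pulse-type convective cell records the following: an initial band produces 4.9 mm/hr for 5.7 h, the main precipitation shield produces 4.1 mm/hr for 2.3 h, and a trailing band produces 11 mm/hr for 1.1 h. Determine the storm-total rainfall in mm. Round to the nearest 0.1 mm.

total ≈ 49.5 mm

Total = Σ Rᵢ Δtᵢ = 4.9 × 5.7 + 4.1 × 2.3 + 11 × 1.1
      = 27.93 + 9.43 + 12.1 = 49.5 mm.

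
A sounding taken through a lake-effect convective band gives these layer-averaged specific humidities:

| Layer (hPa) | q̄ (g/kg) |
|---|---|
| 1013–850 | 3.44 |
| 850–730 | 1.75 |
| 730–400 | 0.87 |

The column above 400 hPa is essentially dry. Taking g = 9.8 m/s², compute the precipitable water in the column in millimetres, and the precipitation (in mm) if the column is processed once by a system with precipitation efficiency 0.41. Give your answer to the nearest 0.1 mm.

Precipitable water is the column-integrated vapour mass per unit area: PW = (1/g) Σ q̄ Δp, with q in kg/kg and Δp in Pa (1 kg/m² of water = 1 mm).
Layer 1013–850 hPa: Δp = 163 hPa = 16300 Pa, q̄ = 0.00344 kg/kg → 0.00344 × 16300 / 9.8 = 5.72 mm
Layer 850–730 hPa: Δp = 120 hPa = 12000 Pa, q̄ = 0.00175 kg/kg → 0.00175 × 12000 / 9.8 = 2.14 mm
Layer 730–400 hPa: Δp = 330 hPa = 33000 Pa, q̄ = 0.00087 kg/kg → 0.00087 × 33000 / 9.8 = 2.93 mm
PW = 5.72 + 2.14 + 2.93 = 10.79 ≈ 10.8 mm.
Precipitation = ε × PW = 0.41 × 10.8 = 4.4 mm.

PW ≈ 10.8 mm; precipitation ≈ 4.4 mm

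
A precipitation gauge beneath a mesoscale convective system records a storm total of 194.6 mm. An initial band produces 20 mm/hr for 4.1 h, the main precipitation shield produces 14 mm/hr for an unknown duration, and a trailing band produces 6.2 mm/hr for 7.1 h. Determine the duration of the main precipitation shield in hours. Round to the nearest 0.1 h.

Known phases: 20 × 4.1 + 6.2 × 7.1 = 82 + 44.02 = 126.02 mm.
Remaining depth = 194.6 − 126.02 = 68.58 mm.
Duration = 68.58 / 14 = 4.9 h.

duration ≈ 4.9 h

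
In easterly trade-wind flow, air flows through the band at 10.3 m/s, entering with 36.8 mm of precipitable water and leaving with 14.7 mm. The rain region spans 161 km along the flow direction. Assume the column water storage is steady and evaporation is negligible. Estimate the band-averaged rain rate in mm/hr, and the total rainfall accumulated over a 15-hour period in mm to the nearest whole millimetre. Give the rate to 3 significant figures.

R ≈ 5.09 mm/hr; total ≈ 76 mm

Column moisture flux per unit crosswind length is F = V × PW.
Inflow: F_in = 10.3 × 36.8 = 379.04 mm·m/s
Outflow: F_out = 10.3 × 14.7 = 151.41 mm·m/s
Steady-state rate R = (F_in − F_out)/L = (379.04 − 151.41) / 161000 m = 1.414e-03 mm/s.
R = 1.414e-03 × 3600 = 5.09 mm/hr.
Over 15 h: total = 5.09 × 15 = 76.35 ≈ 76 mm.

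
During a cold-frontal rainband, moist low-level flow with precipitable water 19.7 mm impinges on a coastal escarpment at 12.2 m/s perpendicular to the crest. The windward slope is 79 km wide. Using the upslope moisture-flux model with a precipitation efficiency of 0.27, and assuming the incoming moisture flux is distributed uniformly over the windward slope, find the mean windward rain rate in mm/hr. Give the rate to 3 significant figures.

R ≈ 2.96 mm/hr

Incoming column moisture flux per unit ridge length: F = V × PW = 12.2 × 19.7 = 240.34 mm·m/s.
Spread over the 79 km slope with efficiency ε = 0.27: R = ε·F/W = 0.27 × 240.34 / 79000 m = 8.214e-04 mm/s.
R = 8.214e-04 × 3600 = 2.96 mm/hr.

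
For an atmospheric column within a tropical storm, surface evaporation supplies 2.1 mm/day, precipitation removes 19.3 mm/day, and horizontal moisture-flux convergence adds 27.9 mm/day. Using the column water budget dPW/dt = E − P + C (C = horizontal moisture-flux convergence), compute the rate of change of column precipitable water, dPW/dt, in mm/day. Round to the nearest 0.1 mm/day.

dPW/dt = E − P + C = 2.1 − 19.3 + (27.9) = 10.7 mm/day.

dPW/dt ≈ 10.7 mm/day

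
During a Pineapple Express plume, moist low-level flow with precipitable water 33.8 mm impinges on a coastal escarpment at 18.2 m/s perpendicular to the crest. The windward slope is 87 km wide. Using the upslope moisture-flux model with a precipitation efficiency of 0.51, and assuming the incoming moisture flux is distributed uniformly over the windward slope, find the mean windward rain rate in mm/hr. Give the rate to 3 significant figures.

Incoming column moisture flux per unit ridge length: F = V × PW = 18.2 × 33.8 = 615.16 mm·m/s.
Spread over the 87 km slope with efficiency ε = 0.51: R = ε·F/W = 0.51 × 615.16 / 87000 m = 3.606e-03 mm/s.
R = 3.606e-03 × 3600 = 13.0 mm/hr.

R ≈ 13.0 mm/hr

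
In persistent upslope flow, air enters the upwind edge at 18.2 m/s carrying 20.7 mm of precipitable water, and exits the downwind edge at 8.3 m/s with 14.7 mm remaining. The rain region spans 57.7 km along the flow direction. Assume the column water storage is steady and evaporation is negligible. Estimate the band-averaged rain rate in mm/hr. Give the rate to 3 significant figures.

Column moisture flux per unit crosswind length is F = V × PW.
Inflow: F_in = 18.2 × 20.7 = 376.74 mm·m/s
Outflow: F_out = 8.3 × 14.7 = 122.01 mm·m/s
Steady-state rate R = (F_in − F_out)/L = (376.74 − 122.01) / 57700 m = 4.415e-03 mm/s.
R = 4.415e-03 × 3600 = 15.9 mm/hr.

R ≈ 15.9 mm/hr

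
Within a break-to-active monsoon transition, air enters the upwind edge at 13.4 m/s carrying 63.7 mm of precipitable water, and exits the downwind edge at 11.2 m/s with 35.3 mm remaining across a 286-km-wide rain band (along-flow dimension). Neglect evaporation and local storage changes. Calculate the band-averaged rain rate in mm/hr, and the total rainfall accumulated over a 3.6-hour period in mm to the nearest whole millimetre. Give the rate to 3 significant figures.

R ≈ 5.77 mm/hr; total ≈ 21 mm

Column moisture flux per unit crosswind length is F = V × PW.
Inflow: F_in = 13.4 × 63.7 = 853.58 mm·m/s
Outflow: F_out = 11.2 × 35.3 = 395.36 mm·m/s
Steady-state rate R = (F_in − F_out)/L = (853.58 − 395.36) / 286000 m = 1.602e-03 mm/s.
R = 1.602e-03 × 3600 = 5.77 mm/hr.
Over 3.6 h: total = 5.77 × 3.6 = 20.772 ≈ 21 mm.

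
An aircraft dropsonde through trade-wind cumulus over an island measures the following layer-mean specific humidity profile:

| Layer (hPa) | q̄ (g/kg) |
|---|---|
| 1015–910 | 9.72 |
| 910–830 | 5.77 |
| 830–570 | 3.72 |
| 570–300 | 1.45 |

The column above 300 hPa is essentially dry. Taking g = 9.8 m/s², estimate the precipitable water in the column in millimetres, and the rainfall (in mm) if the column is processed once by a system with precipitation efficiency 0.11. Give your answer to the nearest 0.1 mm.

Precipitable water is the column-integrated vapour mass per unit area: PW = (1/g) Σ q̄ Δp, with q in kg/kg and Δp in Pa (1 kg/m² of water = 1 mm).
Layer 1015–910 hPa: Δp = 105 hPa = 10500 Pa, q̄ = 0.00972 kg/kg → 0.00972 × 10500 / 9.8 = 10.41 mm
Layer 910–830 hPa: Δp = 80 hPa = 8000 Pa, q̄ = 0.00577 kg/kg → 0.00577 × 8000 / 9.8 = 4.71 mm
Layer 830–570 hPa: Δp = 260 hPa = 26000 Pa, q̄ = 0.00372 kg/kg → 0.00372 × 26000 / 9.8 = 9.87 mm
Layer 570–300 hPa: Δp = 270 hPa = 27000 Pa, q̄ = 0.00145 kg/kg → 0.00145 × 27000 / 9.8 = 3.99 mm
PW = 10.41 + 4.71 + 9.87 + 3.99 = 28.98 ≈ 29.0 mm.
Rainfall = ε × PW = 0.11 × 29.0 = 3.2 mm.

PW ≈ 29.0 mm; rainfall ≈ 3.2 mm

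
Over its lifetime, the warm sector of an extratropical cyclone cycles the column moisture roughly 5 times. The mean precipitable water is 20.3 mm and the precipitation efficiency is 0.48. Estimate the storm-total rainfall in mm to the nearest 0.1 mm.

rainfall ≈ 48.7 mm

Each cycle deposits ε × PW = 0.48 × 20.3 = 9.744 mm.
Over 5 cycles: 5 × 9.744 = 48.7 mm.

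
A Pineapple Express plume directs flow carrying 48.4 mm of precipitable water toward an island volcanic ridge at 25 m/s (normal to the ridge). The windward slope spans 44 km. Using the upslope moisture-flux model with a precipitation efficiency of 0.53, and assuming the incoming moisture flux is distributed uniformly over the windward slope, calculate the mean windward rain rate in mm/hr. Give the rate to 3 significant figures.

Incoming column moisture flux per unit ridge length: F = V × PW = 25 × 48.4 = 1210 mm·m/s.
Spread over the 44 km slope with efficiency ε = 0.53: R = ε·F/W = 0.53 × 1210 / 44000 m = 1.457e-02 mm/s.
R = 1.457e-02 × 3600 = 52.5 mm/hr.

R ≈ 52.5 mm/hr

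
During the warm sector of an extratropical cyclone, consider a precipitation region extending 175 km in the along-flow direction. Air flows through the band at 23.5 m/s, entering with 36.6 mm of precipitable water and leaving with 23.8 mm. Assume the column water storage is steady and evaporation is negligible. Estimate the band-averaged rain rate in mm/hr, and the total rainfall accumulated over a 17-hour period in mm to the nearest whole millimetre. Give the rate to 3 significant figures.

R ≈ 6.19 mm/hr; total ≈ 105 mm

Column moisture flux per unit crosswind length is F = V × PW.
Inflow: F_in = 23.5 × 36.6 = 860.1 mm·m/s
Outflow: F_out = 23.5 × 23.8 = 559.3 mm·m/s
Steady-state rate R = (F_in − F_out)/L = (860.1 − 559.3) / 175000 m = 1.719e-03 mm/s.
R = 1.719e-03 × 3600 = 6.19 mm/hr.
Over 17 h: total = 6.19 × 17 = 105.23 ≈ 105 mm.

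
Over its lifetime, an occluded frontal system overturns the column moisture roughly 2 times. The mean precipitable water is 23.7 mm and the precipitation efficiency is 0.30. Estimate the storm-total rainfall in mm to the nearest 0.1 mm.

Each cycle deposits ε × PW = 0.30 × 23.7 = 7.11 mm.
Over 2 cycles: 2 × 7.11 = 14.2 mm.

rainfall ≈ 14.2 mm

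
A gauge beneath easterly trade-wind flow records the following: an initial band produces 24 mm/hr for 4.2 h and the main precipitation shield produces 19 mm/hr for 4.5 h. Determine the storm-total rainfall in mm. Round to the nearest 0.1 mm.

total ≈ 186.3 mm

Total = Σ Rᵢ Δtᵢ = 24 × 4.2 + 19 × 4.5
      = 100.8 + 85.5 = 186.3 mm.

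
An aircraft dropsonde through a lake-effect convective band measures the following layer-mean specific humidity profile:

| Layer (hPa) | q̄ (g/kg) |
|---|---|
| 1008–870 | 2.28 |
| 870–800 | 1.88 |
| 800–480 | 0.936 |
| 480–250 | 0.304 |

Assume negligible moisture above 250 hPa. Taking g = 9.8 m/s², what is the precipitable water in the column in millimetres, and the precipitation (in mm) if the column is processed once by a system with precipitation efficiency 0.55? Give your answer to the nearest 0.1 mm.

PW ≈ 8.3 mm; precipitation ≈ 4.6 mm

Precipitable water is the column-integrated vapour mass per unit area: PW = (1/g) Σ q̄ Δp, with q in kg/kg and Δp in Pa (1 kg/m² of water = 1 mm).
Layer 1008–870 hPa: Δp = 138 hPa = 13800 Pa, q̄ = 0.00228 kg/kg → 0.00228 × 13800 / 9.8 = 3.21 mm
Layer 870–800 hPa: Δp = 70 hPa = 7000 Pa, q̄ = 0.00188 kg/kg → 0.00188 × 7000 / 9.8 = 1.34 mm
Layer 800–480 hPa: Δp = 320 hPa = 32000 Pa, q̄ = 0.000936 kg/kg → 0.000936 × 32000 / 9.8 = 3.06 mm
Layer 480–250 hPa: Δp = 230 hPa = 23000 Pa, q̄ = 0.000304 kg/kg → 0.000304 × 23000 / 9.8 = 0.71 mm
PW = 3.21 + 1.34 + 3.06 + 0.71 = 8.32 ≈ 8.3 mm.
Precipitation = ε × PW = 0.55 × 8.3 = 4.6 mm.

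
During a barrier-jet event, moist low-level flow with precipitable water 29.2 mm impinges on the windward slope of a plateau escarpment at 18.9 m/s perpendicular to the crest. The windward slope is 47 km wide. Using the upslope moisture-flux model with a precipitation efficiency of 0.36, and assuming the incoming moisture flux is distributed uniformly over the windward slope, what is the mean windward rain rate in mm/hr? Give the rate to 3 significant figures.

Incoming column moisture flux per unit ridge length: F = V × PW = 18.9 × 29.2 = 551.88 mm·m/s.
Spread over the 47 km slope with efficiency ε = 0.36: R = ε·F/W = 0.36 × 551.88 / 47000 m = 4.227e-03 mm/s.
R = 4.227e-03 × 3600 = 15.2 mm/hr.

R ≈ 15.2 mm/hr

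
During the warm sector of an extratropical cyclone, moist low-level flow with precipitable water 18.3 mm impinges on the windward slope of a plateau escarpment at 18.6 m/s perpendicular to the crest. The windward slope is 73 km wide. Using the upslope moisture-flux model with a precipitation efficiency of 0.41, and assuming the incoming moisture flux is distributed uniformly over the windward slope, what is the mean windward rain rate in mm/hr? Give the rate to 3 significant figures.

R ≈ 6.88 mm/hr

Incoming column moisture flux per unit ridge length: F = V × PW = 18.6 × 18.3 = 340.38 mm·m/s.
Spread over the 73 km slope with efficiency ε = 0.41: R = ε·F/W = 0.41 × 340.38 / 73000 m = 1.912e-03 mm/s.
R = 1.912e-03 × 3600 = 6.88 mm/hr.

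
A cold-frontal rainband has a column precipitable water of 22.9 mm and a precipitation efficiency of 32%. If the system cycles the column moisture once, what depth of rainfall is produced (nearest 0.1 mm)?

rainfall ≈ 7.3 mm

Rainfall = ε × PW = 0.32 × 22.9 = 7.3 mm.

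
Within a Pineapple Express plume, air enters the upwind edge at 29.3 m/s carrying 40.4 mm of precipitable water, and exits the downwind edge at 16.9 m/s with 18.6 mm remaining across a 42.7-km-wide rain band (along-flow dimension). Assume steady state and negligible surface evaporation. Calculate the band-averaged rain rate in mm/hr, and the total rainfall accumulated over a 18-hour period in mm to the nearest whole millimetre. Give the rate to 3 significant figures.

Column moisture flux per unit crosswind length is F = V × PW.
Inflow: F_in = 29.3 × 40.4 = 1183.72 mm·m/s
Outflow: F_out = 16.9 × 18.6 = 314.34 mm·m/s
Steady-state rate R = (F_in − F_out)/L = (1183.72 − 314.34) / 42700 m = 2.036e-02 mm/s.
R = 2.036e-02 × 3600 = 73.3 mm/hr.
Over 18 h: total = 73.3 × 18 = 1319.4 ≈ 1319 mm.

R ≈ 73.3 mm/hr; total ≈ 1319 mm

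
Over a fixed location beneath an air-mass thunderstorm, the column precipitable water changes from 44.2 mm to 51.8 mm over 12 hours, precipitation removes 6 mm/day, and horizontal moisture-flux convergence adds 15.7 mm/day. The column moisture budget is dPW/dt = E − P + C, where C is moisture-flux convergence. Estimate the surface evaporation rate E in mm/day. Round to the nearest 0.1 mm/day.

E ≈ 5.5 mm/day

dPW/dt = (51.8 − 44.2) mm / (12/24 day) = +15.200 mm/day.
E = dPW/dt + P − C = (+15.200) + 6 − (15.7) = 5.5 mm/day.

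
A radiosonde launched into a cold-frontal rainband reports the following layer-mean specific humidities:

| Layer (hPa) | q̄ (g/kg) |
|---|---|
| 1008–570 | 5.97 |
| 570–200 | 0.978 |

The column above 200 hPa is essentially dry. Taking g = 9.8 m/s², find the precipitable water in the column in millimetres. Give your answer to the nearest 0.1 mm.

Precipitable water is the column-integrated vapour mass per unit area: PW = (1/g) Σ q̄ Δp, with q in kg/kg and Δp in Pa (1 kg/m² of water = 1 mm).
Layer 1008–570 hPa: Δp = 438 hPa = 43800 Pa, q̄ = 0.00597 kg/kg → 0.00597 × 43800 / 9.8 = 26.68 mm
Layer 570–200 hPa: Δp = 370 hPa = 37000 Pa, q̄ = 0.000978 kg/kg → 0.000978 × 37000 / 9.8 = 3.69 mm
PW = 26.68 + 3.69 = 30.37 ≈ 30.4 mm.

PW ≈ 30.4 mm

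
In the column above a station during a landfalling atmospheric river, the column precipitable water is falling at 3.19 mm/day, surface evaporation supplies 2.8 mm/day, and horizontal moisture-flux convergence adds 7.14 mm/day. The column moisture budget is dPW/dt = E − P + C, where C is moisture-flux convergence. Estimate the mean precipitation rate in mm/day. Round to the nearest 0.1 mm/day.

dPW/dt = -3.19 mm/day.
P = E + C − dPW/dt = 2.8 + (7.14) − (-3.19) = 13.1 mm/day.

P ≈ 13.1 mm/day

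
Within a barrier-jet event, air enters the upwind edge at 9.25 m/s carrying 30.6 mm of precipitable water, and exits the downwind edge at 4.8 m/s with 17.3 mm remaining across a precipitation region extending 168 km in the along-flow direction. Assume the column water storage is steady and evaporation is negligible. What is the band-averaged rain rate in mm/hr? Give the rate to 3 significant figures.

R ≈ 4.29 mm/hr

Column moisture flux per unit crosswind length is F = V × PW.
Inflow: F_in = 9.25 × 30.6 = 283.05 mm·m/s
Outflow: F_out = 4.8 × 17.3 = 83.04 mm·m/s
Steady-state rate R = (F_in − F_out)/L = (283.05 − 83.04) / 168000 m = 1.191e-03 mm/s.
R = 1.191e-03 × 3600 = 4.29 mm/hr.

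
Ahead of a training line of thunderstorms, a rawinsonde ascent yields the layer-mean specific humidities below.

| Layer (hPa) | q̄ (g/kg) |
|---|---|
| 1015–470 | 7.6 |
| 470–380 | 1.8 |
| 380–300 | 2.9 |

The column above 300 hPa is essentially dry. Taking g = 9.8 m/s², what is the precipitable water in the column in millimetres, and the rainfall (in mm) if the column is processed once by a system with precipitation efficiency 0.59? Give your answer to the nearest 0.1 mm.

PW ≈ 46.3 mm; rainfall ≈ 27.3 mm

Precipitable water is the column-integrated vapour mass per unit area: PW = (1/g) Σ q̄ Δp, with q in kg/kg and Δp in Pa (1 kg/m² of water = 1 mm).
Layer 1015–470 hPa: Δp = 545 hPa = 54500 Pa, q̄ = 0.0076 kg/kg → 0.0076 × 54500 / 9.8 = 42.27 mm
Layer 470–380 hPa: Δp = 90 hPa = 9000 Pa, q̄ = 0.0018 kg/kg → 0.0018 × 9000 / 9.8 = 1.65 mm
Layer 380–300 hPa: Δp = 80 hPa = 8000 Pa, q̄ = 0.0029 kg/kg → 0.0029 × 8000 / 9.8 = 2.37 mm
PW = 42.27 + 1.65 + 2.37 = 46.29 ≈ 46.3 mm.
Rainfall = ε × PW = 0.59 × 46.3 = 27.3 mm.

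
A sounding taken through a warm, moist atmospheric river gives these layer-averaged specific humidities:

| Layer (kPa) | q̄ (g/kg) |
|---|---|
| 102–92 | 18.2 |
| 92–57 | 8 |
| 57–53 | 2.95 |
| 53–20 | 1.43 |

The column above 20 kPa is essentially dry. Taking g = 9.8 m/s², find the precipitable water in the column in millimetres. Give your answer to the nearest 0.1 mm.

PW ≈ 53.2 mm

Precipitable water is the column-integrated vapour mass per unit area: PW = (1/g) Σ q̄ Δp, with q in kg/kg and Δp in Pa (1 kg/m² of water = 1 mm).
Layer 102–92 kPa: Δp = 100 hPa = 10000 Pa, q̄ = 0.0182 kg/kg → 0.0182 × 10000 / 9.8 = 18.57 mm
Layer 92–57 kPa: Δp = 350 hPa = 35000 Pa, q̄ = 0.008 kg/kg → 0.008 × 35000 / 9.8 = 28.57 mm
Layer 57–53 kPa: Δp = 40 hPa = 4000 Pa, q̄ = 0.00295 kg/kg → 0.00295 × 4000 / 9.8 = 1.20 mm
Layer 53–20 kPa: Δp = 330 hPa = 33000 Pa, q̄ = 0.00143 kg/kg → 0.00143 × 33000 / 9.8 = 4.82 mm
PW = 18.57 + 28.57 + 1.20 + 4.82 = 53.16 ≈ 53.2 mm.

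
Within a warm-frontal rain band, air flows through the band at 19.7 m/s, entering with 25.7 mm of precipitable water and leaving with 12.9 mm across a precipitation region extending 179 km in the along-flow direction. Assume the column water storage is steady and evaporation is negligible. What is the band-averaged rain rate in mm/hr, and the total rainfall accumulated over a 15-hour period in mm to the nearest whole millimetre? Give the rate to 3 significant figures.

R ≈ 5.07 mm/hr; total ≈ 76 mm

Column moisture flux per unit crosswind length is F = V × PW.
Inflow: F_in = 19.7 × 25.7 = 506.29 mm·m/s
Outflow: F_out = 19.7 × 12.9 = 254.13 mm·m/s
Steady-state rate R = (F_in − F_out)/L = (506.29 − 254.13) / 179000 m = 1.409e-03 mm/s.
R = 1.409e-03 × 3600 = 5.07 mm/hr.
Over 15 h: total = 5.07 × 15 = 76.05 ≈ 76 mm.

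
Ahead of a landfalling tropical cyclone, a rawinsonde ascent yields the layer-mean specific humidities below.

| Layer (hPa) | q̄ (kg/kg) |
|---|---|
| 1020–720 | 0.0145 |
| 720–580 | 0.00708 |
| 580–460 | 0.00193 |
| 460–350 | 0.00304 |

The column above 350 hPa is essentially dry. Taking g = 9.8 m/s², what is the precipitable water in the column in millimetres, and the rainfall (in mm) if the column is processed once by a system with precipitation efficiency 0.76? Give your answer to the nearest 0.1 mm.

Precipitable water is the column-integrated vapour mass per unit area: PW = (1/g) Σ q̄ Δp, with q in kg/kg and Δp in Pa (1 kg/m² of water = 1 mm).
Layer 1020–720 hPa: Δp = 300 hPa = 30000 Pa, q̄ = 0.0145 kg/kg → 0.0145 × 30000 / 9.8 = 44.39 mm
Layer 720–580 hPa: Δp = 140 hPa = 14000 Pa, q̄ = 0.00708 kg/kg → 0.00708 × 14000 / 9.8 = 10.11 mm
Layer 580–460 hPa: Δp = 120 hPa = 12000 Pa, q̄ = 0.00193 kg/kg → 0.00193 × 12000 / 9.8 = 2.36 mm
Layer 460–350 hPa: Δp = 110 hPa = 11000 Pa, q̄ = 0.00304 kg/kg → 0.00304 × 11000 / 9.8 = 3.41 mm
PW = 44.39 + 10.11 + 2.36 + 3.41 = 60.27 ≈ 60.3 mm.
Rainfall = ε × PW = 0.76 × 60.3 = 45.8 mm.

PW ≈ 60.3 mm; rainfall ≈ 45.8 mm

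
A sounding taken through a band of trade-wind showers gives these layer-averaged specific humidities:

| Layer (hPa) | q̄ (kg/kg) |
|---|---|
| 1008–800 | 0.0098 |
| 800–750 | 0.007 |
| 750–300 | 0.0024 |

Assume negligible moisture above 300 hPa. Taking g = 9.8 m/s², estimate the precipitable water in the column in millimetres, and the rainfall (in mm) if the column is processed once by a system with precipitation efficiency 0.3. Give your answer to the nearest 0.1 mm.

Precipitable water is the column-integrated vapour mass per unit area: PW = (1/g) Σ q̄ Δp, with q in kg/kg and Δp in Pa (1 kg/m² of water = 1 mm).
Layer 1008–800 hPa: Δp = 208 hPa = 20800 Pa, q̄ = 0.0098 kg/kg → 0.0098 × 20800 / 9.8 = 20.80 mm
Layer 800–750 hPa: Δp = 50 hPa = 5000 Pa, q̄ = 0.007 kg/kg → 0.007 × 5000 / 9.8 = 3.57 mm
Layer 750–300 hPa: Δp = 450 hPa = 45000 Pa, q̄ = 0.0024 kg/kg → 0.0024 × 45000 / 9.8 = 11.02 mm
PW = 20.80 + 3.57 + 11.02 = 35.39 ≈ 35.4 mm.
Rainfall = ε × PW = 0.3 × 35.4 = 10.6 mm.

PW ≈ 35.4 mm; rainfall ≈ 10.6 mm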